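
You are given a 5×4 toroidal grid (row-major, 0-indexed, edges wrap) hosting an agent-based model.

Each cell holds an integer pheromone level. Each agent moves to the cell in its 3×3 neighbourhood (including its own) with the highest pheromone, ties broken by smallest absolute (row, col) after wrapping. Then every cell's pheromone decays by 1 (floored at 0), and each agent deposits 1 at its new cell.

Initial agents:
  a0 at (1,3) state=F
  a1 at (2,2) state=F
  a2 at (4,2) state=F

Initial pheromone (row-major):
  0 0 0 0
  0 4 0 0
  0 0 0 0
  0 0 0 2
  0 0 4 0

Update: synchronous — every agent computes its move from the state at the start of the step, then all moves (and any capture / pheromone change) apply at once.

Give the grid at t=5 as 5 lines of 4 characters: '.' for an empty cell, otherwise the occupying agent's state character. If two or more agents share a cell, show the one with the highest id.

t=1: a0@(0,0) a1@(1,1) a2@(4,2) | pheromone: 1 0 0 0 / 0 4 0 0 / 0 0 0 0 / 0 0 0 1 / 0 0 4 0
t=2: a0@(1,1) a1@(1,1) a2@(4,2) | pheromone: 0 0 0 0 / 0 5 0 0 / 0 0 0 0 / 0 0 0 0 / 0 0 4 0
t=3: a0@(1,1) a1@(1,1) a2@(4,2) | pheromone: 0 0 0 0 / 0 6 0 0 / 0 0 0 0 / 0 0 0 0 / 0 0 4 0
t=4: a0@(1,1) a1@(1,1) a2@(4,2) | pheromone: 0 0 0 0 / 0 7 0 0 / 0 0 0 0 / 0 0 0 0 / 0 0 4 0
t=5: a0@(1,1) a1@(1,1) a2@(4,2) | pheromone: 0 0 0 0 / 0 8 0 0 / 0 0 0 0 / 0 0 0 0 / 0 0 4 0

....
.F..
....
....
..F.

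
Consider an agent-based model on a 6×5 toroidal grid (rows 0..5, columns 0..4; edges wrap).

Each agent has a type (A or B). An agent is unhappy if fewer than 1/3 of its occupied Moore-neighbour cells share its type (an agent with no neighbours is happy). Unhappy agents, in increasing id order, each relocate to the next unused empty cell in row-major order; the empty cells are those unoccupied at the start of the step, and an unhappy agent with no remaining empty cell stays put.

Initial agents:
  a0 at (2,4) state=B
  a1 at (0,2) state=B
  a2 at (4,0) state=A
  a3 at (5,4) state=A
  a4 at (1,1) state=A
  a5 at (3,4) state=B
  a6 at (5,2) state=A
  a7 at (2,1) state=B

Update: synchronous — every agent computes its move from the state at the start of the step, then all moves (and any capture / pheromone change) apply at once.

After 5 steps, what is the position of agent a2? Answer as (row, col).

(4, 0)

t=1: a0@(2,4):B a1@(0,0):B a2@(4,0):A a3@(5,4):A a4@(0,1):A a5@(3,4):B a6@(0,3):A a7@(0,4):B
t=2: a0@(2,4):B a1@(0,0):B a2@(4,0):A a3@(5,4):A a4@(0,2):A a5@(3,4):B a6@(0,3):A a7@(0,4):B
t=3: (unchanged — steady state)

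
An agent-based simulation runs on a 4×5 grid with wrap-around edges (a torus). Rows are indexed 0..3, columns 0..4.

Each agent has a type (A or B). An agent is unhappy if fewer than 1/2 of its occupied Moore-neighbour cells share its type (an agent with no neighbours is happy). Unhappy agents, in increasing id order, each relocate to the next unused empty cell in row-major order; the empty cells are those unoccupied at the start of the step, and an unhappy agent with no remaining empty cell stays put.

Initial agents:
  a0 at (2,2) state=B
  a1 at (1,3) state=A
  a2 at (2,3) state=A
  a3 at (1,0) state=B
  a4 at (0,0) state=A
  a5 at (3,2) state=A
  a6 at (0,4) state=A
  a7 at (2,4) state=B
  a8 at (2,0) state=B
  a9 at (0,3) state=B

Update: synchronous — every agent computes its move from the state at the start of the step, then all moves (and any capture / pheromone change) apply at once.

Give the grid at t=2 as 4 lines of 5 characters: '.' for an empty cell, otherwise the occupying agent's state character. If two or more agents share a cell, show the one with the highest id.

t=1: a0@(0,1):B a1@(0,2):A a2@(2,3):A a3@(1,0):B a4@(0,0):A a5@(1,1):A a6@(0,4):A a7@(2,4):B a8@(2,0):B a9@(1,2):B
t=2: a0@(0,3):B a1@(1,3):A a2@(1,4):A a3@(1,0):B a4@(0,0):A a5@(2,1):A a6@(0,4):A a7@(2,4):B a8@(2,0):B a9@(2,2):B

A..BA
B..AA
BAB.B
.....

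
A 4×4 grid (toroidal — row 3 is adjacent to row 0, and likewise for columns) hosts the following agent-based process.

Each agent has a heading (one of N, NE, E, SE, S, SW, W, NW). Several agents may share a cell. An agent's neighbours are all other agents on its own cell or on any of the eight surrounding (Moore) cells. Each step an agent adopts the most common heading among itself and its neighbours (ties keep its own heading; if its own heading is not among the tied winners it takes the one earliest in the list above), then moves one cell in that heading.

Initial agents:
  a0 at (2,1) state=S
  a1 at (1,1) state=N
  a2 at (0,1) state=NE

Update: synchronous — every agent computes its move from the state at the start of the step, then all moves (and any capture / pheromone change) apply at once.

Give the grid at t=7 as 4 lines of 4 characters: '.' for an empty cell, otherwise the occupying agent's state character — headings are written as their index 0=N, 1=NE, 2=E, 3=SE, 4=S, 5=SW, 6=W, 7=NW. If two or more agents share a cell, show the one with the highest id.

t=1: a0@(3,1):S a1@(0,1):N a2@(3,2):NE
t=2: a0@(0,1):S a1@(3,1):N a2@(2,3):NE
t=3: a0@(1,1):S a1@(2,1):N a2@(1,0):NE
t=4: a0@(2,1):S a1@(1,1):N a2@(0,1):NE
t=5: a0@(3,1):S a1@(0,1):N a2@(3,2):NE
t=6: a0@(0,1):S a1@(3,1):N a2@(2,3):NE
t=7: a0@(1,1):S a1@(2,1):N a2@(1,0):NE

....
14..
.0..
....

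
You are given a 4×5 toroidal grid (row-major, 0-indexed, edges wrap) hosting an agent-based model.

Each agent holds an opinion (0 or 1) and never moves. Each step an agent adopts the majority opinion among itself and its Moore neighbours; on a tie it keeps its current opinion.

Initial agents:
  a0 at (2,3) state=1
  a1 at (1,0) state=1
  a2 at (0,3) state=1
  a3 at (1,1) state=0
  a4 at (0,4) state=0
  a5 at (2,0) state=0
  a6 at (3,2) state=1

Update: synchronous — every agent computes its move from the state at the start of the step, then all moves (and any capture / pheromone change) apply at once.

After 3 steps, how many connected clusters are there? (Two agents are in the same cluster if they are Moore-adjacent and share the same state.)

2

t=1: a0@(2,3):1 a1@(1,0):0 a2@(0,3):1 a3@(1,1):0 a4@(0,4):1 a5@(2,0):0 a6@(3,2):1
t=2: (unchanged — steady state)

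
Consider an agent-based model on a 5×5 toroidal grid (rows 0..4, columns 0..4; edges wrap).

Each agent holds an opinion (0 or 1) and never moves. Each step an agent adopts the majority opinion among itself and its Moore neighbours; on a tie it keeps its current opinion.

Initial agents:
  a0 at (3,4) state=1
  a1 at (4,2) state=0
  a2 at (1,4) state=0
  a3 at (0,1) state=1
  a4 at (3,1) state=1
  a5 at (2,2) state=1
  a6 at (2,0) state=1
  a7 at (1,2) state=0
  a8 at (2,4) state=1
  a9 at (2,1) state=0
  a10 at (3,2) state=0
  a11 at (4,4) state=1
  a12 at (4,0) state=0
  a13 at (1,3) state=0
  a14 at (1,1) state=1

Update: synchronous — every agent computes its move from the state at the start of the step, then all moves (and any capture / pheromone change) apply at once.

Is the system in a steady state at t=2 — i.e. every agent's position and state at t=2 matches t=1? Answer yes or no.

no

t=1: a0@(3,4):1 a1@(4,2):0 a2@(1,4):0 a3@(0,1):0 a4@(3,1):0 a5@(2,2):0 a6@(2,0):1 a7@(1,2):0 a8@(2,4):1 a9@(2,1):1 a10@(3,2):0 a11@(4,4):1 a12@(4,0):1 a13@(1,3):0 a14@(1,1):1
t=2: a0@(3,4):1 a1@(4,2):0 a2@(1,4):0 a3@(0,1):0 a4@(3,1):0 a5@(2,2):0 a6@(2,0):1 a7@(1,2):0 a8@(2,4):1 a9@(2,1):0 a10@(3,2):0 a11@(4,4):1 a12@(4,0):1 a13@(1,3):0 a14@(1,1):1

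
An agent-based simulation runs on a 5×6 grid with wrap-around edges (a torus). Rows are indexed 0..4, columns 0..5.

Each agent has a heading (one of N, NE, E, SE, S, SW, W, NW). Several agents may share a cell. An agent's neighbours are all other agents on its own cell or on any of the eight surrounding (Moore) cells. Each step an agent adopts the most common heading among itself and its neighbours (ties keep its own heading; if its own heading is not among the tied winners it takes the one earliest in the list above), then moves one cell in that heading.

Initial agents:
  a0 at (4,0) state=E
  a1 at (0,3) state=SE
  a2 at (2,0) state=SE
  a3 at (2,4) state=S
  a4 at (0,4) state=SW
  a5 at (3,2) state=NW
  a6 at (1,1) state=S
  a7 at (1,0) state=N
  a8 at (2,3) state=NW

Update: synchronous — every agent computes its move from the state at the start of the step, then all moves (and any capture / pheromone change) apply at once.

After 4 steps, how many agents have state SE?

1

t=1: a0@(4,1):E a1@(1,4):SE a2@(3,1):SE a3@(3,4):S a4@(1,3):SW a5@(2,1):NW a6@(2,1):S a7@(0,0):N a8@(1,2):NW
t=2: a0@(4,2):E a1@(2,5):SE a2@(4,2):SE a3@(4,4):S a4@(2,2):SW a5@(1,0):NW a6@(1,0):NW a7@(4,0):N a8@(0,1):NW
t=3: a0@(4,3):E a1@(1,4):NW a2@(0,3):SE a3@(0,4):S a4@(3,1):SW a5@(0,5):NW a6@(0,5):NW a7@(3,0):N a8@(4,0):NW
t=4: a0@(4,4):E a1@(0,3):NW a2@(1,4):SE a3@(4,3):NW a4@(4,0):SW a5@(4,4):NW a6@(4,4):NW a7@(2,0):N a8@(3,5):NW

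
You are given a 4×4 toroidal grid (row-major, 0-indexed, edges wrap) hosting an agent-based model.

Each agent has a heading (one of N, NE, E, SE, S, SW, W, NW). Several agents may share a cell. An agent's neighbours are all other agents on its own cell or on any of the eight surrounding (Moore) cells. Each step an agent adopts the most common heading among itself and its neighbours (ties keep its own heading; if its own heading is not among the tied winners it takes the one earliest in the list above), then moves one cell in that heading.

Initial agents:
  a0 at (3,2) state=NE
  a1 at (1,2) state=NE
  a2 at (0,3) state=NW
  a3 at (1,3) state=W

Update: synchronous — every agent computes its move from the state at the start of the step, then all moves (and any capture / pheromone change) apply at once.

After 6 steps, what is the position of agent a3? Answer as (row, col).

(0, 3)

t=1: a0@(2,3):NE a1@(0,3):NE a2@(3,0):NE a3@(1,2):W
t=2: a0@(1,0):NE a1@(3,0):NE a2@(2,1):NE a3@(0,3):NE
t=3: a0@(0,1):NE a1@(2,1):NE a2@(1,2):NE a3@(3,0):NE
t=4: a0@(3,2):NE a1@(1,2):NE a2@(0,3):NE a3@(2,1):NE
t=5: a0@(2,3):NE a1@(0,3):NE a2@(3,0):NE a3@(1,2):NE
t=6: a0@(1,0):NE a1@(3,0):NE a2@(2,1):NE a3@(0,3):NE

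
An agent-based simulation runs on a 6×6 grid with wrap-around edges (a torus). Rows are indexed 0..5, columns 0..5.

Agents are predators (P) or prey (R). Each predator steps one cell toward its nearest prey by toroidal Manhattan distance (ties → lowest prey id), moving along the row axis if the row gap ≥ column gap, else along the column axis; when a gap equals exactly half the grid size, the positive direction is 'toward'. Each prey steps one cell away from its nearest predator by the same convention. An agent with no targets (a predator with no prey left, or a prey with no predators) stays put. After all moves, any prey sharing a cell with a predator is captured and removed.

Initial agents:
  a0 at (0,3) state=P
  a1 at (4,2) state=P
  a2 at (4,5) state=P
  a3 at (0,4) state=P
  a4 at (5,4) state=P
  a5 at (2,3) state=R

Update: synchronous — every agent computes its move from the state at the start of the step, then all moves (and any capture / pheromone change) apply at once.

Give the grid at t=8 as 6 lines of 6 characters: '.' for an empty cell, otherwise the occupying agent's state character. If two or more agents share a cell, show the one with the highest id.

t=1: a0@(1,3):P a1@(3,2):P a2@(3,5):P a3@(1,4):P a4@(0,4):P a5@(3,3):R
t=2: a0@(2,3):P a1@(3,3):P a2@(3,4):P a3@(2,4):P a4@(1,4):P
t=3: (unchanged — steady state)

......
....P.
...PP.
...PP.
......
......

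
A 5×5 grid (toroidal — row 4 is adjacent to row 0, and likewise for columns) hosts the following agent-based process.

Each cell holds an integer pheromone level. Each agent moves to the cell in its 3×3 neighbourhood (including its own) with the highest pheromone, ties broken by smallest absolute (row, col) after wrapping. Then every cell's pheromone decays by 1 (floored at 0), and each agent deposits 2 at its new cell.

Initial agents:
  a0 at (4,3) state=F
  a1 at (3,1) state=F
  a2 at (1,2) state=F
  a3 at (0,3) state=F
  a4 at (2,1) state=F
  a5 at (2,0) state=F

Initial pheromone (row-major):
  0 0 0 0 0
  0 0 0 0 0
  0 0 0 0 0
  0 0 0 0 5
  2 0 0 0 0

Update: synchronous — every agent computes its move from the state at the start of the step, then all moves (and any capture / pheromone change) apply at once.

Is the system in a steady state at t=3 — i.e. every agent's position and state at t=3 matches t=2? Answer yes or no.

no

t=1: a0@(3,4) a1@(4,0) a2@(0,1) a3@(0,2) a4@(1,0) a5@(3,4) | pheromone: 0 2 2 0 0 / 2 0 0 0 0 / 0 0 0 0 0 / 0 0 0 0 8 / 3 0 0 0 0
t=2: a0@(3,4) a1@(3,4) a2@(4,0) a3@(0,1) a4@(0,1) a5@(3,4) | pheromone: 0 5 1 0 0 / 1 0 0 0 0 / 0 0 0 0 0 / 0 0 0 0 13 / 4 0 0 0 0
t=3: a0@(3,4) a1@(3,4) a2@(3,4) a3@(0,1) a4@(0,1) a5@(3,4) | pheromone: 0 8 0 0 0 / 0 0 0 0 0 / 0 0 0 0 0 / 0 0 0 0 20 / 3 0 0 0 0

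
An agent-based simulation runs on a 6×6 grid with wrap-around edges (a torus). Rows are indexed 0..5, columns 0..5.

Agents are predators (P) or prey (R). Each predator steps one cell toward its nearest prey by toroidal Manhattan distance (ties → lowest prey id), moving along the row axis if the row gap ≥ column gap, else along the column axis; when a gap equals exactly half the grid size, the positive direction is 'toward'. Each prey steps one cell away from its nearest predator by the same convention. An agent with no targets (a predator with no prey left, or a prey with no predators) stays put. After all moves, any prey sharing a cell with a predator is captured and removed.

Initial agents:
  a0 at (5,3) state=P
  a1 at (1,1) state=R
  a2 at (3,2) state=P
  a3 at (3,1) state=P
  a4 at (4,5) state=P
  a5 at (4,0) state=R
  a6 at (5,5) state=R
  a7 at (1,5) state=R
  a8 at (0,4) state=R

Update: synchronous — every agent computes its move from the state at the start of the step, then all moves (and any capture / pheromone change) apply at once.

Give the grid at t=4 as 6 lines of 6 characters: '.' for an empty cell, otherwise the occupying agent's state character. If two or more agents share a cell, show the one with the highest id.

......
......
....P.
...R.R
....R.
.PP...

t=1: a0@(5,4):P a1@(0,1):R a2@(2,2):P a3@(2,1):P a4@(4,0):P a5@(4,1):R a6@(0,5):R a7@(0,5):R a8@(1,4):R
t=2: a0@(0,4):P a1@(5,1):R a2@(1,2):P a3@(1,1):P a4@(4,1):P a5@(4,2):R a6@(1,5):R a7@(1,5):R a8@(2,4):R
t=3: a0@(1,4):P a2@(0,2):P a3@(0,1):P a4@(5,1):P a5@(4,3):R a6@(2,5):R a7@(2,5):R a8@(3,4):R
t=4: a0@(2,4):P a2@(5,2):P a3@(5,1):P a4@(5,2):P a5@(3,3):R a6@(3,5):R a7@(3,5):R a8@(4,4):R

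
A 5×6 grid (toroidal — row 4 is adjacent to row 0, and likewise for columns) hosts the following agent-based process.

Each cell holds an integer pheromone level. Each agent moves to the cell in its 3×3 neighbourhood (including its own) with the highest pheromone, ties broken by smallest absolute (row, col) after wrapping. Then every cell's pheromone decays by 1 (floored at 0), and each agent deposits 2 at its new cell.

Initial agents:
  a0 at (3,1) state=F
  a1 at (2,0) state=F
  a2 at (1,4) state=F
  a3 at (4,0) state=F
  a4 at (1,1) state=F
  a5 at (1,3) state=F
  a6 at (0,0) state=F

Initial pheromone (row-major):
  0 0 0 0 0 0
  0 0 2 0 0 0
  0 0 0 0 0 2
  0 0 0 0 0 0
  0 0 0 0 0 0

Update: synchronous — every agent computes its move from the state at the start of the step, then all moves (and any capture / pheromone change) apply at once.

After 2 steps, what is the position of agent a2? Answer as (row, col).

(2, 5)

t=1: a0@(2,0) a1@(2,5) a2@(2,5) a3@(0,0) a4@(1,2) a5@(1,2) a6@(0,0) | pheromone: 4 0 0 0 0 0 / 0 0 5 0 0 0 / 2 0 0 0 0 5 / 0 0 0 0 0 0 / 0 0 0 0 0 0
t=2: a0@(2,5) a1@(2,5) a2@(2,5) a3@(0,0) a4@(1,2) a5@(1,2) a6@(0,0) | pheromone: 7 0 0 0 0 0 / 0 0 8 0 0 0 / 1 0 0 0 0 10 / 0 0 0 0 0 0 / 0 0 0 0 0 0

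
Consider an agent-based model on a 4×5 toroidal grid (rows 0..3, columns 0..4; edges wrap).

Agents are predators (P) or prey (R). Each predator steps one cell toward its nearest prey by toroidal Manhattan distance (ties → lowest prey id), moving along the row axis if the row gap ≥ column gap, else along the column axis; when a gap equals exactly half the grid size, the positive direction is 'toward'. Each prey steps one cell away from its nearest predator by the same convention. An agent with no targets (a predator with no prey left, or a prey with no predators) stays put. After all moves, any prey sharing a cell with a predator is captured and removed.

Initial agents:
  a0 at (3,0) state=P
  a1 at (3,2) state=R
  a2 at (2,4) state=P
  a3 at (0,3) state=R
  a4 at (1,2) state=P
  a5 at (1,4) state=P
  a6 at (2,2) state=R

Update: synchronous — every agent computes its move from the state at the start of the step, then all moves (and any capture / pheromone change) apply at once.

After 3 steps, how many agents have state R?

2

t=1: a0@(3,1):P a1@(3,3):R a2@(2,3):P a3@(3,3):R a4@(2,2):P a5@(0,4):P a6@(3,2):R
t=2: a0@(3,2):P a1@(0,3):R a2@(3,3):P a3@(0,3):R a4@(3,2):P a5@(3,4):P
t=3: a0@(0,2):P a1@(1,3):R a2@(0,3):P a3@(1,3):R a4@(0,2):P a5@(0,4):P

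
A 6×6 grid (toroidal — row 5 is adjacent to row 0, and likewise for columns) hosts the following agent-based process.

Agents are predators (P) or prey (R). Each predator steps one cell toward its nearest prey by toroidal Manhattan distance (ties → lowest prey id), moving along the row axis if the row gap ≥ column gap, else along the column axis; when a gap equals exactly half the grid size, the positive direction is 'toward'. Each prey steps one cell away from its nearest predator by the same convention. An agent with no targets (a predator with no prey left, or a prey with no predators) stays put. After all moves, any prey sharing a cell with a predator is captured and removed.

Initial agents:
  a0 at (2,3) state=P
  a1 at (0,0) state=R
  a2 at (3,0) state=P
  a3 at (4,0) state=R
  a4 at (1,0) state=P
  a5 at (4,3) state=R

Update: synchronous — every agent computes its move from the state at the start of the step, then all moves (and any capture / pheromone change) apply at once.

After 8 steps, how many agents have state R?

t=1: a0@(3,3):P a1@(5,0):R a2@(4,0):P a3@(5,0):R a4@(0,0):P a5@(5,3):R
t=2: a0@(4,3):P a1@(0,0):R a2@(5,0):P a3@(0,0):R a4@(5,0):P a5@(0,3):R
t=3: a0@(5,3):P a1@(1,0):R a2@(0,0):P a3@(1,0):R a4@(0,0):P a5@(1,3):R
t=4: a0@(0,3):P a1@(2,0):R a2@(1,0):P a3@(2,0):R a4@(1,0):P a5@(2,3):R
t=5: a0@(1,3):P a1@(3,0):R a2@(2,0):P a3@(3,0):R a4@(2,0):P a5@(3,3):R
t=6: a0@(2,3):P a1@(4,0):R a2@(3,0):P a3@(4,0):R a4@(3,0):P a5@(4,3):R
t=7: a0@(3,3):P a1@(5,0):R a2@(4,0):P a3@(5,0):R a4@(4,0):P a5@(5,3):R
t=8: a0@(4,3):P a1@(0,0):R a2@(5,0):P a3@(0,0):R a4@(5,0):P a5@(0,3):R

3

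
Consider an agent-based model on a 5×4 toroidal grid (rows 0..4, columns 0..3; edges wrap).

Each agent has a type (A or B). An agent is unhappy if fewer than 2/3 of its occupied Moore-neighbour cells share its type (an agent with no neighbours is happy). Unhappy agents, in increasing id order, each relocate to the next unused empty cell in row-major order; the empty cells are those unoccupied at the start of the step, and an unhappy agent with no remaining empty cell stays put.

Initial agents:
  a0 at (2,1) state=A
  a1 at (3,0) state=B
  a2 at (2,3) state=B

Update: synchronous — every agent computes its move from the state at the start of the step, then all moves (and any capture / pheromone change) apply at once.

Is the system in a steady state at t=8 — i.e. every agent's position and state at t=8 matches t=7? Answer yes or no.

t=1: a0@(0,0):A a1@(0,1):B a2@(2,3):B
t=2: a0@(0,2):A a1@(0,3):B a2@(2,3):B
t=3: a0@(0,0):A a1@(0,1):B a2@(2,3):B
t=4: a0@(0,2):A a1@(0,3):B a2@(2,3):B
t=5: a0@(0,0):A a1@(0,1):B a2@(2,3):B
t=6: a0@(0,2):A a1@(0,3):B a2@(2,3):B
t=7: a0@(0,0):A a1@(0,1):B a2@(2,3):B
t=8: a0@(0,2):A a1@(0,3):B a2@(2,3):B

no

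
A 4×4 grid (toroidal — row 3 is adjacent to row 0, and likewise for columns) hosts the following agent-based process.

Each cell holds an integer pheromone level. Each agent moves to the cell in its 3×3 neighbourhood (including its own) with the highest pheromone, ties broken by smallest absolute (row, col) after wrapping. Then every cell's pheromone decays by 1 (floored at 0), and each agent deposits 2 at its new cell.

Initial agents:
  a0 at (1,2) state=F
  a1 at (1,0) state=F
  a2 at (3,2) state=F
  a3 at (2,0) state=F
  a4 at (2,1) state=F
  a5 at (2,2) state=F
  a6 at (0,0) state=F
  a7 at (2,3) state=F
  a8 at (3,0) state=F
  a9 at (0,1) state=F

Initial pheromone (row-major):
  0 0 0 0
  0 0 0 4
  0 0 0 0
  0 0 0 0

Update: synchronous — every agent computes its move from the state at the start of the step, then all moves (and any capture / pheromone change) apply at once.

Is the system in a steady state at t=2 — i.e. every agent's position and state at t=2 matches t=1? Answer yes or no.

no

t=1: a0@(1,3) a1@(1,3) a2@(0,1) a3@(1,3) a4@(1,0) a5@(1,3) a6@(1,3) a7@(1,3) a8@(0,0) a9@(0,0) | pheromone: 4 2 0 0 / 2 0 0 15 / 0 0 0 0 / 0 0 0 0
t=2: a0@(1,3) a1@(1,3) a2@(0,0) a3@(1,3) a4@(1,3) a5@(1,3) a6@(1,3) a7@(1,3) a8@(1,3) a9@(1,3) | pheromone: 5 1 0 0 / 1 0 0 32 / 0 0 0 0 / 0 0 0 0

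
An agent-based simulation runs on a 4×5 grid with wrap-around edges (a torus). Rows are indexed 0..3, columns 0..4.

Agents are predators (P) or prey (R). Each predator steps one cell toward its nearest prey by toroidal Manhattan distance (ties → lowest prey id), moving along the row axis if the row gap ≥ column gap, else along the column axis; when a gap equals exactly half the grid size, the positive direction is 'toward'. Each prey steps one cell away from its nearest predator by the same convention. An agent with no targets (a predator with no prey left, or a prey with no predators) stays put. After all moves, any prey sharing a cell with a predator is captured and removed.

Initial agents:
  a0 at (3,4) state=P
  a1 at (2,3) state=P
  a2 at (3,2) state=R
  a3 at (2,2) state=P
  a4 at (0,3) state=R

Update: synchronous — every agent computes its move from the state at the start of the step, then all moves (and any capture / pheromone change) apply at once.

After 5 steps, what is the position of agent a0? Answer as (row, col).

t=1: a0@(3,3):P a1@(3,3):P a2@(0,2):R a3@(3,2):P a4@(1,3):R
t=2: a0@(0,3):P a1@(0,3):P a2@(1,2):R a3@(0,2):P
t=3: a0@(1,3):P a1@(1,3):P a2@(2,2):R a3@(1,2):P
t=4: a0@(2,3):P a1@(2,3):P a2@(3,2):R a3@(2,2):P
t=5: a0@(3,3):P a1@(3,3):P a2@(0,2):R a3@(3,2):P

(3, 3)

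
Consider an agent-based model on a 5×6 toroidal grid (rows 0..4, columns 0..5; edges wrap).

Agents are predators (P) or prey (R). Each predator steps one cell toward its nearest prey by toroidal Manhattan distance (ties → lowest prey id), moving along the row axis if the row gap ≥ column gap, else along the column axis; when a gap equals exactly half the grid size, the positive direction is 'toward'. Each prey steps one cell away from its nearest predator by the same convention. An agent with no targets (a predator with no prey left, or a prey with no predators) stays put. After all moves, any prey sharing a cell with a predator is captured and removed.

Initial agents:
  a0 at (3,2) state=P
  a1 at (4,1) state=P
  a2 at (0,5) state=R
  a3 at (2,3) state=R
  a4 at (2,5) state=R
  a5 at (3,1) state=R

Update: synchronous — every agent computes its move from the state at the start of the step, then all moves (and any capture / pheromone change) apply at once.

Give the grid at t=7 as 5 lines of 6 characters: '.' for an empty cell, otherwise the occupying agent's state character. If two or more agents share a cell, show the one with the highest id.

....R.
......
....R.
RP....
......

t=1: a0@(3,1):P a1@(3,1):P a2@(0,4):R a3@(1,3):R a4@(2,4):R a5@(3,0):R
t=2: a0@(3,0):P a1@(3,0):P a2@(0,3):R a3@(0,3):R a4@(2,3):R a5@(3,5):R
t=3: a0@(3,5):P a1@(3,5):P a2@(0,2):R a3@(0,2):R a4@(2,2):R a5@(3,4):R
t=4: a0@(3,4):P a1@(3,4):P a2@(0,1):R a3@(0,1):R a4@(2,1):R a5@(3,3):R
t=5: a0@(3,3):P a1@(3,3):P a2@(0,0):R a3@(0,0):R a4@(2,0):R a5@(3,2):R
t=6: a0@(3,2):P a1@(3,2):P a2@(0,5):R a3@(0,5):R a4@(2,5):R a5@(3,1):R
t=7: a0@(3,1):P a1@(3,1):P a2@(0,4):R a3@(0,4):R a4@(2,4):R a5@(3,0):R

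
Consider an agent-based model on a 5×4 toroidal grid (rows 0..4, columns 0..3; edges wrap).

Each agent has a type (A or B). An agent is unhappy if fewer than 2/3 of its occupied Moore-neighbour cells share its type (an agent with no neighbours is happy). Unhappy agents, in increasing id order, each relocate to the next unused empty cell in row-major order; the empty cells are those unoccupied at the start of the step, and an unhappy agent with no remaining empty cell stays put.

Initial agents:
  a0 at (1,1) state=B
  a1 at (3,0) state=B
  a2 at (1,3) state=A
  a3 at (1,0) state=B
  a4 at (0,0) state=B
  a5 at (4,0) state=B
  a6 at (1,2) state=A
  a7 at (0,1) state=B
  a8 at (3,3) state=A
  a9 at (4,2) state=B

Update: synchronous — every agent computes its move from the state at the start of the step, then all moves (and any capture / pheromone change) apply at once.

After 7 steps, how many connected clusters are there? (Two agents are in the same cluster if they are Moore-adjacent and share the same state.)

t=1: a0@(1,1):B a1@(0,2):B a2@(0,3):A a3@(1,0):B a4@(0,0):B a5@(4,0):B a6@(2,0):A a7@(0,1):B a8@(2,1):A a9@(2,2):B
t=2: a0@(1,1):B a1@(0,2):B a2@(1,2):A a3@(1,3):B a4@(0,0):B a5@(4,0):B a6@(2,3):A a7@(0,1):B a8@(3,0):A a9@(3,1):B
t=3: a0@(1,1):B a1@(0,2):B a2@(0,3):A a3@(1,0):B a4@(0,0):B a5@(4,0):B a6@(2,3):A a7@(0,1):B a8@(2,0):A a9@(2,1):B
t=4: a0@(1,1):B a1@(0,2):B a2@(1,2):A a3@(1,3):B a4@(0,0):B a5@(4,0):B a6@(2,2):A a7@(0,1):B a8@(3,0):A a9@(2,1):B
t=5: a0@(1,1):B a1@(0,2):B a2@(0,3):A a3@(1,0):B a4@(0,0):B a5@(4,0):B a6@(2,0):A a7@(0,1):B a8@(2,3):A a9@(3,1):B
t=6: a0@(1,1):B a1@(0,2):B a2@(1,2):A a3@(1,3):B a4@(0,0):B a5@(4,0):B a6@(2,1):A a7@(0,1):B a8@(2,2):A a9@(3,0):B
t=7: a0@(0,3):B a1@(0,2):B a2@(1,0):A a3@(2,0):B a4@(0,0):B a5@(4,0):B a6@(2,3):A a7@(0,1):B a8@(3,1):A a9@(3,2):B

5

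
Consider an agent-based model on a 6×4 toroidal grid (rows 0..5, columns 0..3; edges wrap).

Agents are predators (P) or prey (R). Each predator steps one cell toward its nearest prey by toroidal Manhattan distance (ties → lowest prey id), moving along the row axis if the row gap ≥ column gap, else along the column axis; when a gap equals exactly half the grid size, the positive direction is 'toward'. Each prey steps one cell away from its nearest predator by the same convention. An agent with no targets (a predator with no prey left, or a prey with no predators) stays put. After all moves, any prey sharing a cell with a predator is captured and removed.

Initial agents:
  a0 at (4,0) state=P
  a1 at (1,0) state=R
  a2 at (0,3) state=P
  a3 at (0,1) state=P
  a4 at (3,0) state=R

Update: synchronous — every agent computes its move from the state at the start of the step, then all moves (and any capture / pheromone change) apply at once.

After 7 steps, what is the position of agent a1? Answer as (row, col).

t=1: a0@(3,0):P a1@(2,0):R a2@(1,3):P a3@(1,1):P a4@(2,0):R
t=2: a0@(2,0):P a1@(1,0):R a2@(2,3):P a3@(2,1):P a4@(1,0):R
t=3: a0@(1,0):P a1@(0,0):R a2@(1,3):P a3@(1,1):P a4@(0,0):R
t=4: a0@(0,0):P a1@(5,0):R a2@(0,3):P a3@(0,1):P a4@(5,0):R
t=5: a0@(5,0):P a1@(4,0):R a2@(5,3):P a3@(5,1):P a4@(4,0):R
t=6: a0@(4,0):P a1@(3,0):R a2@(4,3):P a3@(4,1):P a4@(3,0):R
t=7: a0@(3,0):P a1@(2,0):R a2@(3,3):P a3@(3,1):P a4@(2,0):R

(2, 0)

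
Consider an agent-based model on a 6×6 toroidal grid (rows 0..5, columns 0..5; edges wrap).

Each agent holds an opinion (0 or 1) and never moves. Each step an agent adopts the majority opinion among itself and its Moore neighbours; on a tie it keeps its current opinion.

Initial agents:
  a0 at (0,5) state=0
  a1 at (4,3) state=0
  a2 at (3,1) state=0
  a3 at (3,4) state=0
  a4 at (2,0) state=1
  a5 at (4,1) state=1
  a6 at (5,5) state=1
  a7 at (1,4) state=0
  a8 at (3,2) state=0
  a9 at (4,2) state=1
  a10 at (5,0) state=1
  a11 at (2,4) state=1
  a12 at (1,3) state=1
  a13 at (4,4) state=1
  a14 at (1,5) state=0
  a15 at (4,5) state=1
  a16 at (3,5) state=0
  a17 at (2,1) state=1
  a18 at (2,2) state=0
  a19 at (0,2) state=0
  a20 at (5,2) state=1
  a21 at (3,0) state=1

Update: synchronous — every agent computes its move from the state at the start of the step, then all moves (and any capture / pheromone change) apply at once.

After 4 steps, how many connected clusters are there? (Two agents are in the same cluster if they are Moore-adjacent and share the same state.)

2

t=1: a0@(0,5):0 a1@(4,3):0 a2@(3,1):1 a3@(3,4):0 a4@(2,0):1 a5@(4,1):1 a6@(5,5):1 a7@(1,4):0 a8@(3,2):0 a9@(4,2):1 a10@(5,0):1 a11@(2,4):0 a12@(1,3):0 a13@(4,4):1 a14@(1,5):0 a15@(4,5):1 a16@(3,5):1 a17@(2,1):1 a18@(2,2):0 a19@(0,2):1 a20@(5,2):1 a21@(3,0):1
t=2: a0@(0,5):0 a1@(4,3):0 a2@(3,1):1 a3@(3,4):0 a4@(2,0):1 a5@(4,1):1 a6@(5,5):1 a7@(1,4):0 a8@(3,2):1 a9@(4,2):1 a10@(5,0):1 a11@(2,4):0 a12@(1,3):0 a13@(4,4):1 a14@(1,5):0 a15@(4,5):1 a16@(3,5):1 a17@(2,1):1 a18@(2,2):0 a19@(0,2):1 a20@(5,2):1 a21@(3,0):1
t=3: a0@(0,5):0 a1@(4,3):1 a2@(3,1):1 a3@(3,4):0 a4@(2,0):1 a5@(4,1):1 a6@(5,5):1 a7@(1,4):0 a8@(3,2):1 a9@(4,2):1 a10@(5,0):1 a11@(2,4):0 a12@(1,3):0 a13@(4,4):1 a14@(1,5):0 a15@(4,5):1 a16@(3,5):1 a17@(2,1):1 a18@(2,2):1 a19@(0,2):1 a20@(5,2):1 a21@(3,0):1
t=4: a0@(0,5):0 a1@(4,3):1 a2@(3,1):1 a3@(3,4):1 a4@(2,0):1 a5@(4,1):1 a6@(5,5):1 a7@(1,4):0 a8@(3,2):1 a9@(4,2):1 a10@(5,0):1 a11@(2,4):0 a12@(1,3):0 a13@(4,4):1 a14@(1,5):0 a15@(4,5):1 a16@(3,5):1 a17@(2,1):1 a18@(2,2):1 a19@(0,2):1 a20@(5,2):1 a21@(3,0):1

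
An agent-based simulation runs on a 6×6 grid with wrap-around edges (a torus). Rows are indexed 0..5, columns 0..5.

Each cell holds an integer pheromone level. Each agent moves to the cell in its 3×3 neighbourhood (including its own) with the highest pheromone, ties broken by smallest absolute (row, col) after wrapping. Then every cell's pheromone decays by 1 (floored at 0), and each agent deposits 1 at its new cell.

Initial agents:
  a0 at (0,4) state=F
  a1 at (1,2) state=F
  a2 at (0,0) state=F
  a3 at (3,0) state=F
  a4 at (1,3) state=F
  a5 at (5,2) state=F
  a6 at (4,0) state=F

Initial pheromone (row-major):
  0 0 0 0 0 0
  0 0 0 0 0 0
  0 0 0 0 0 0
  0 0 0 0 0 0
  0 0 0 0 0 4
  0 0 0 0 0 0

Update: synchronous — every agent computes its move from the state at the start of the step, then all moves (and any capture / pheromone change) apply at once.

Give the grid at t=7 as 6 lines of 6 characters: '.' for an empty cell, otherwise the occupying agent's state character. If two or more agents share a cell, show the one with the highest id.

t=1: a0@(0,3) a1@(0,1) a2@(0,0) a3@(4,5) a4@(0,2) a5@(0,1) a6@(4,5) | pheromone: 1 2 1 1 0 0 / 0 0 0 0 0 0 / 0 0 0 0 0 0 / 0 0 0 0 0 0 / 0 0 0 0 0 5 / 0 0 0 0 0 0
t=2: a0@(0,2) a1@(0,1) a2@(0,1) a3@(4,5) a4@(0,1) a5@(0,1) a6@(4,5) | pheromone: 0 5 1 0 0 0 / 0 0 0 0 0 0 / 0 0 0 0 0 0 / 0 0 0 0 0 0 / 0 0 0 0 0 6 / 0 0 0 0 0 0
t=3: a0@(0,1) a1@(0,1) a2@(0,1) a3@(4,5) a4@(0,1) a5@(0,1) a6@(4,5) | pheromone: 0 9 0 0 0 0 / 0 0 0 0 0 0 / 0 0 0 0 0 0 / 0 0 0 0 0 0 / 0 0 0 0 0 7 / 0 0 0 0 0 0
t=4: a0@(0,1) a1@(0,1) a2@(0,1) a3@(4,5) a4@(0,1) a5@(0,1) a6@(4,5) | pheromone: 0 13 0 0 0 0 / 0 0 0 0 0 0 / 0 0 0 0 0 0 / 0 0 0 0 0 0 / 0 0 0 0 0 8 / 0 0 0 0 0 0
t=5: a0@(0,1) a1@(0,1) a2@(0,1) a3@(4,5) a4@(0,1) a5@(0,1) a6@(4,5) | pheromone: 0 17 0 0 0 0 / 0 0 0 0 0 0 / 0 0 0 0 0 0 / 0 0 0 0 0 0 / 0 0 0 0 0 9 / 0 0 0 0 0 0
t=6: a0@(0,1) a1@(0,1) a2@(0,1) a3@(4,5) a4@(0,1) a5@(0,1) a6@(4,5) | pheromone: 0 21 0 0 0 0 / 0 0 0 0 0 0 / 0 0 0 0 0 0 / 0 0 0 0 0 0 / 0 0 0 0 0 10 / 0 0 0 0 0 0
t=7: a0@(0,1) a1@(0,1) a2@(0,1) a3@(4,5) a4@(0,1) a5@(0,1) a6@(4,5) | pheromone: 0 25 0 0 0 0 / 0 0 0 0 0 0 / 0 0 0 0 0 0 / 0 0 0 0 0 0 / 0 0 0 0 0 11 / 0 0 0 0 0 0

.F....
......
......
......
.....F
......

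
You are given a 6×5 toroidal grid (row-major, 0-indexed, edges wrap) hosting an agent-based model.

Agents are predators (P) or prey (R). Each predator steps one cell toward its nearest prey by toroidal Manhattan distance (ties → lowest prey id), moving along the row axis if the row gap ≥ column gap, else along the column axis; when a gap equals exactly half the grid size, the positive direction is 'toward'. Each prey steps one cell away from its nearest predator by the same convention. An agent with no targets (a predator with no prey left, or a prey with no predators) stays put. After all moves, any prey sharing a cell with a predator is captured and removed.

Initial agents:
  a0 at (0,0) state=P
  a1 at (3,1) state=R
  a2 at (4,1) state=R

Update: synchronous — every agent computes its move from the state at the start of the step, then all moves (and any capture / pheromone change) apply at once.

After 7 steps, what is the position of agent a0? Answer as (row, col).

(5, 0)

t=1: a0@(5,0):P a1@(2,1):R a2@(3,1):R
t=2: a0@(4,0):P a1@(1,1):R a2@(2,1):R
t=3: a0@(3,0):P a1@(0,1):R a2@(1,1):R
t=4: a0@(2,0):P a1@(5,1):R a2@(0,1):R
t=5: a0@(1,0):P a1@(4,1):R a2@(5,1):R
t=6: a0@(0,0):P a1@(3,1):R a2@(4,1):R
t=7: a0@(5,0):P a1@(2,1):R a2@(3,1):R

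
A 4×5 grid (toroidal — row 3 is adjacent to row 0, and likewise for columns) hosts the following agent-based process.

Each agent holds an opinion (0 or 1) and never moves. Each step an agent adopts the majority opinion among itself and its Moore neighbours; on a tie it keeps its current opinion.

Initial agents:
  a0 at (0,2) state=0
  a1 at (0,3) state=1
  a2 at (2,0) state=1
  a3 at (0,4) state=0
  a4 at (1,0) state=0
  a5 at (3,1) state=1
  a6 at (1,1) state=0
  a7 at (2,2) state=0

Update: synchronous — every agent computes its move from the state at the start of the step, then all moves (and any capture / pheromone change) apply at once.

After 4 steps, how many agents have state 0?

t=1: a0@(0,2):0 a1@(0,3):0 a2@(2,0):1 a3@(0,4):0 a4@(1,0):0 a5@(3,1):1 a6@(1,1):0 a7@(2,2):0
t=2: (unchanged — steady state)

6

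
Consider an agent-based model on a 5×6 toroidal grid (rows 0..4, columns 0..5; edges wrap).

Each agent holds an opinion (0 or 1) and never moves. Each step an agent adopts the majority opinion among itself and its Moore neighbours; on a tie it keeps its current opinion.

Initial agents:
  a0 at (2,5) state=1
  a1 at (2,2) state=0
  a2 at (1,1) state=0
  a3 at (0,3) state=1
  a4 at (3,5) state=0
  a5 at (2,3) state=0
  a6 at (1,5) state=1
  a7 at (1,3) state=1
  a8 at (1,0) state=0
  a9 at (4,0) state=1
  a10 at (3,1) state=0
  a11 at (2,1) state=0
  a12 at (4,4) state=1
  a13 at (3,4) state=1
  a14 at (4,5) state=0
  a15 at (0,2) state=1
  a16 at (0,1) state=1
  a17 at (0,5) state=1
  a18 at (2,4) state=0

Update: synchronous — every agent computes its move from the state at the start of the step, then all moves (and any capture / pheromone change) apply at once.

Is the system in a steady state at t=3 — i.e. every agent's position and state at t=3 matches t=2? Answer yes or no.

no

t=1: a0@(2,5):1 a1@(2,2):0 a2@(1,1):0 a3@(0,3):1 a4@(3,5):1 a5@(2,3):0 a6@(1,5):1 a7@(1,3):1 a8@(1,0):1 a9@(4,0):1 a10@(3,1):0 a11@(2,1):0 a12@(4,4):1 a13@(3,4):0 a14@(4,5):1 a15@(0,2):1 a16@(0,1):1 a17@(0,5):1 a18@(2,4):1
t=2: a0@(2,5):1 a1@(2,2):0 a2@(1,1):0 a3@(0,3):1 a4@(3,5):1 a5@(2,3):0 a6@(1,5):1 a7@(1,3):1 a8@(1,0):1 a9@(4,0):1 a10@(3,1):0 a11@(2,1):0 a12@(4,4):1 a13@(3,4):1 a14@(4,5):1 a15@(0,2):1 a16@(0,1):1 a17@(0,5):1 a18@(2,4):1
t=3: a0@(2,5):1 a1@(2,2):0 a2@(1,1):0 a3@(0,3):1 a4@(3,5):1 a5@(2,3):1 a6@(1,5):1 a7@(1,3):1 a8@(1,0):1 a9@(4,0):1 a10@(3,1):0 a11@(2,1):0 a12@(4,4):1 a13@(3,4):1 a14@(4,5):1 a15@(0,2):1 a16@(0,1):1 a17@(0,5):1 a18@(2,4):1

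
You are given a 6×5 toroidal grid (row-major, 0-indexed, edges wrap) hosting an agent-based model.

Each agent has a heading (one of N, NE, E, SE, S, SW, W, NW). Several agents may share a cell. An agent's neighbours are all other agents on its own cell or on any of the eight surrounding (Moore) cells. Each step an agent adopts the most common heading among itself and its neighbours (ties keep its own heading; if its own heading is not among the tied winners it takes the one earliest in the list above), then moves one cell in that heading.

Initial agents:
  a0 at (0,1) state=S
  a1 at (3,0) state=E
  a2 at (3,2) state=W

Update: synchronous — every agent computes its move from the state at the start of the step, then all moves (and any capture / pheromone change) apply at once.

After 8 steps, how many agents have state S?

t=1: a0@(1,1):S a1@(3,1):E a2@(3,1):W
t=2: a0@(2,1):S a1@(3,2):E a2@(3,0):W
t=3: a0@(3,1):S a1@(3,3):E a2@(3,4):W
t=4: a0@(4,1):S a1@(3,4):E a2@(3,3):W
t=5: a0@(5,1):S a1@(3,0):E a2@(3,2):W
t=6: a0@(0,1):S a1@(3,1):E a2@(3,1):W
t=7: a0@(1,1):S a1@(3,2):E a2@(3,0):W
t=8: a0@(2,1):S a1@(3,3):E a2@(3,4):W

1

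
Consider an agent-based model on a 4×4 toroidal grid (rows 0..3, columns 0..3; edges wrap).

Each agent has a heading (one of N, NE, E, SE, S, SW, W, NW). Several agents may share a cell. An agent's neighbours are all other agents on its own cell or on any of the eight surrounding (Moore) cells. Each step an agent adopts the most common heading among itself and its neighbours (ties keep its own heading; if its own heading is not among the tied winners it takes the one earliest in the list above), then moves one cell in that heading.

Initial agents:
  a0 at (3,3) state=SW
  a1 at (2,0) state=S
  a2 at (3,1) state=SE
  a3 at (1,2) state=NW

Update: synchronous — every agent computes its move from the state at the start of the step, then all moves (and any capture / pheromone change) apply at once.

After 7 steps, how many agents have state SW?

t=1: a0@(0,2):SW a1@(3,0):S a2@(0,2):SE a3@(0,1):NW
t=2: a0@(1,1):SW a1@(0,0):S a2@(1,3):SE a3@(3,0):NW
t=3: a0@(2,0):SW a1@(1,0):S a2@(2,0):SE a3@(2,3):NW
t=4: a0@(3,3):SW a1@(2,0):S a2@(3,1):SE a3@(1,2):NW
t=5: a0@(0,2):SW a1@(3,0):S a2@(0,2):SE a3@(0,1):NW
t=6: a0@(1,1):SW a1@(0,0):S a2@(1,3):SE a3@(3,0):NW
t=7: a0@(2,0):SW a1@(1,0):S a2@(2,0):SE a3@(2,3):NW

1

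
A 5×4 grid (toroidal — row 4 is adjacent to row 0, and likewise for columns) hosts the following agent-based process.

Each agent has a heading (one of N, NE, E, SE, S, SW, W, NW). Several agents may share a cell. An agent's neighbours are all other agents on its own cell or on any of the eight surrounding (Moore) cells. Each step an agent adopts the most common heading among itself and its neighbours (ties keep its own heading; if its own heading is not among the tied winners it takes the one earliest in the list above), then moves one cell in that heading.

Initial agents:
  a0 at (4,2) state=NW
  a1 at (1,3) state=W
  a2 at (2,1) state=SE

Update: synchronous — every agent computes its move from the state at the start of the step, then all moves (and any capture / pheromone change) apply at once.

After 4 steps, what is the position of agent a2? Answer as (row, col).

t=1: a0@(3,1):NW a1@(1,2):W a2@(3,2):SE
t=2: a0@(2,0):NW a1@(1,1):W a2@(4,3):SE
t=3: a0@(1,3):NW a1@(1,0):W a2@(0,0):SE
t=4: a0@(0,2):NW a1@(1,3):W a2@(1,1):SE

(1, 1)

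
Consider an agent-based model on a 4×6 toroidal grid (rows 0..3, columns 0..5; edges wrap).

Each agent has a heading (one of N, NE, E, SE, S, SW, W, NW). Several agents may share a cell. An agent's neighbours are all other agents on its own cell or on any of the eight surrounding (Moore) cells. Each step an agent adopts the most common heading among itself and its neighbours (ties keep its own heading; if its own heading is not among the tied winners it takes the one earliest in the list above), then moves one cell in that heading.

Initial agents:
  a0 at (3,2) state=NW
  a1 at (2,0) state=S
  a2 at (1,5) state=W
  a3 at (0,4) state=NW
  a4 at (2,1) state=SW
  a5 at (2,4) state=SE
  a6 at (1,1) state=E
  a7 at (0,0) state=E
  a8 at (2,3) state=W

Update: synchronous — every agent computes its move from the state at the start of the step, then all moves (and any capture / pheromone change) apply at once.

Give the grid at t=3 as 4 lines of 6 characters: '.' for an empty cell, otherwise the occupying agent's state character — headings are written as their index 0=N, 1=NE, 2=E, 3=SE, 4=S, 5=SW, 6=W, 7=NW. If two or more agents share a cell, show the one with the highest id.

...2.7
4.6.2.
66....
.6....

t=1: a0@(2,1):NW a1@(3,0):S a2@(1,4):W a3@(3,3):NW a4@(3,0):SW a5@(2,3):W a6@(1,2):E a7@(0,1):E a8@(2,2):W
t=2: a0@(1,0):NW a1@(0,0):S a2@(1,3):W a3@(3,2):W a4@(0,5):SW a5@(2,2):W a6@(1,3):E a7@(0,2):E a8@(2,1):W
t=3: a0@(0,5):NW a1@(1,0):S a2@(1,2):W a3@(3,1):W a4@(1,4):SW a5@(2,1):W a6@(1,4):E a7@(0,3):E a8@(2,0):W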